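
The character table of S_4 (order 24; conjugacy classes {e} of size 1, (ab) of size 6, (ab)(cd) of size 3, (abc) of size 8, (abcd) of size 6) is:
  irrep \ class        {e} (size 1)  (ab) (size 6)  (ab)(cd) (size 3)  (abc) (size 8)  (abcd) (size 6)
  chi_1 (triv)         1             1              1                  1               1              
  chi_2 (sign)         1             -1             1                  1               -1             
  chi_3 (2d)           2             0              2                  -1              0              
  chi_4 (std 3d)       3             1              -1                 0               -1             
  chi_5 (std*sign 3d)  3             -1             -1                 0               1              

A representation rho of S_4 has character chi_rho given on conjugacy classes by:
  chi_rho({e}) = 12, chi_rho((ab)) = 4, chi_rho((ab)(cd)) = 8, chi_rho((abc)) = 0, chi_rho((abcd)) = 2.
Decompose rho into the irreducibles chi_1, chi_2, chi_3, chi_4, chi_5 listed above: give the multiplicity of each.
Multiplicities: chi_1: 3, chi_2: 0, chi_3: 3, chi_4: 1, chi_5: 0.

Proof sketch: Use <chi_rho, chi> = (1/|G|) sum_C |C| * chi_rho(C) * conj(chi(C)) with |G| = 24 for each irreducible chi in the table:
  <chi_rho, chi_1> = (1/24)[1*(12)*conj(1) + 6*(4)*conj(1) + 3*(8)*conj(1) + 8*(0)*conj(1) + 6*(2)*conj(1)]
      = (1/24)[(12) + (24) + (24) + (0) + (12)] = 72/24 = 3
  <chi_rho, chi_2> = (1/24)[1*(12)*conj(1) + 6*(4)*conj(-1) + 3*(8)*conj(1) + 8*(0)*conj(1) + 6*(2)*conj(-1)]
      = (1/24)[(12) + (-24) + (24) + (0) + (-12)] = 0/24 = 0
  <chi_rho, chi_3> = (1/24)[1*(12)*conj(2) + 6*(4)*conj(0) + 3*(8)*conj(2) + 8*(0)*conj(-1) + 6*(2)*conj(0)]
      = (1/24)[(24) + (0) + (48) + (0) + (0)] = 72/24 = 3
  <chi_rho, chi_4> = (1/24)[1*(12)*conj(3) + 6*(4)*conj(1) + 3*(8)*conj(-1) + 8*(0)*conj(0) + 6*(2)*conj(-1)]
      = (1/24)[(36) + (24) + (-24) + (0) + (-12)] = 24/24 = 1
  <chi_rho, chi_5> = (1/24)[1*(12)*conj(3) + 6*(4)*conj(-1) + 3*(8)*conj(-1) + 8*(0)*conj(0) + 6*(2)*conj(1)]
      = (1/24)[(36) + (-24) + (-24) + (0) + (12)] = 0/24 = 0
Dimension check: dim(rho) = sum (mult * dim) = 3*1 + 0*1 + 3*2 + 1*3 + 0*3 = 12 = chi_rho(e) = 12.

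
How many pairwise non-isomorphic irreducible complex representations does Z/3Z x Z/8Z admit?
24

Solution. The number of irreducible complex representations of a finite group equals its number of conjugacy classes. Z/3Z x Z/8Z is abelian of order 24, so every element is its own conjugacy class: 24 classes, so Z/3Z x Z/8Z (order 24) has exactly 24 irreducible complex representations.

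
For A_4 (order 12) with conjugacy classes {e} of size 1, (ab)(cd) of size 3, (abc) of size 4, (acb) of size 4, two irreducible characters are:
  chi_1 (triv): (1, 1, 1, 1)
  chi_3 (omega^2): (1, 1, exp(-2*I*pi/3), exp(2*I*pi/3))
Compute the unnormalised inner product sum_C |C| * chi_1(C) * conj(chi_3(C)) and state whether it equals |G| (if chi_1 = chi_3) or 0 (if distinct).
Sum = 0; so <chi_1, chi_3> = 0 (distinct irreducibles are orthogonal).

Compute term by term over conjugacy classes (|C| * chi_1(C) * conj(chi_3(C))):
  1*(1)*conj(1) + 3*(1)*conj(1) + 4*(1)*conj(exp(-2*I*pi/3)) + 4*(1)*conj(exp(2*I*pi/3))
  = (1) + (3) + (4*exp(2*I*pi/3)) + (4*exp(-2*I*pi/3))
  = 0.
(Exp terms are combined using exp(i*s)*conj(exp(i*t)) = exp(i*(s-t)), and sums of them are collapsed using the identity that for every m > 1 the m distinct m-th roots of unity sum to 0, e.g. 1 + exp(2*I*pi/3) + exp(-2*I*pi/3) = 0.)
Dividing by |G| = 12 gives 0/12 = 0, matching the row-orthogonality relation <chi_1, chi_3> = [chi_1 = chi_3].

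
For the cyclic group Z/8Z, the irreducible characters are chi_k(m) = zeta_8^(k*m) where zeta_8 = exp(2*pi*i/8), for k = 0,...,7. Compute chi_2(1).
chi_2(1) = zeta_8^2 = I

Justification: chi_2(1) = zeta_8^(2*1) = zeta_8^2. Since zeta_8^8 = 1, this equals zeta_8^2 = exp(2*pi*i*2/8) = I.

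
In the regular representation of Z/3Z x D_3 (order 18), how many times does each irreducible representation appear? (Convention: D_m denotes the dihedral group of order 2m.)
Each irreducible V_i of dimension d_i appears with multiplicity d_i, i.e. rho_reg = (direct sum over all irreducibles V_i) d_i V_i. The irreducible dimensions for Z/3Z x D_3 are 1, 1, 1, 1, 1, 1, 2, 2, 2: 6 irreducibles of dimension 1, each with multiplicity 1; 3 irreducibles of dimension 2, each with multiplicity 2. Total dimension 6*1*1 + 3*2*2 = 18 = |G|.

Details: General theorem: in the regular representation of a finite group G, each irreducible appears with multiplicity equal to its dimension. Check: dim(rho_reg) = sum d_i^2 = 1 + 1 + 1 + 1 + 1 + 1 + 4 + 4 + 4 = 18 = |G|.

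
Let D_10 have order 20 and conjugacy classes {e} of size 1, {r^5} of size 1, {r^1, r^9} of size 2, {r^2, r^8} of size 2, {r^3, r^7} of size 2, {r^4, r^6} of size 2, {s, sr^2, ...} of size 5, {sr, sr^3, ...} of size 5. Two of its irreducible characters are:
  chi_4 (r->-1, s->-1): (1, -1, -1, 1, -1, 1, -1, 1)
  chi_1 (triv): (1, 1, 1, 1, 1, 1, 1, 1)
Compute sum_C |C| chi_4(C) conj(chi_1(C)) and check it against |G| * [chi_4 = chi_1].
Sum = 0; so <chi_4, chi_1> = 0 (distinct irreducibles are orthogonal).

Working: Compute term by term over conjugacy classes (|C| * chi_4(C) * conj(chi_1(C))):
  1*(1)*conj(1) + 1*(-1)*conj(1) + 2*(-1)*conj(1) + 2*(1)*conj(1) + 2*(-1)*conj(1) + 2*(1)*conj(1) + 5*(-1)*conj(1) + 5*(1)*conj(1)
  = (1) + (-1) + (-2) + (2) + (-2) + (2) + (-5) + (5)
  = 0.
Dividing by |G| = 20 gives 0/20 = 0, matching the row-orthogonality relation <chi_4, chi_1> = [chi_4 = chi_1].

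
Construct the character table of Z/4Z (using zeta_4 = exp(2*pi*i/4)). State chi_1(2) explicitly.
Character table of Z/4Z (irreps indexed chi_0,...,chi_3 with chi_k(m) = zeta_4^(k*m), zeta_4 = exp(2*pi*i/4)):
  irrep \ class  {0} (size 1)  {1} (size 1)  {2} (size 1)  {3} (size 1)
  chi_0          1             1             1             1           
  chi_1          1             I             -1            -I          
  chi_2          1             -1            1             -1          
  chi_3          1             -I            -1            I           

Spot check: chi_1(2) = zeta_4^(1*2) = zeta_4^2 = -1.

Justification: Z/4Z is abelian, so all 4 irreducible complex representations are 1-dimensional. They are given by chi_k(m) = zeta_4^(k*m) for k = 0,...,3. Row orthogonality: sum_m chi_k(m) conj(chi_l(m)) = 4 * [k = l].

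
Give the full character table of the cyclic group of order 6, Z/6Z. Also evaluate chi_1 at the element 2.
Character table of Z/6Z (irreps indexed chi_0,...,chi_5 with chi_k(m) = zeta_6^(k*m), zeta_6 = exp(2*pi*i/6)):
  irrep \ class  {0} (size 1)  {1} (size 1)    {2} (size 1)    {3} (size 1)  {4} (size 1)    {5} (size 1)  
  chi_0          1             1               1               1             1               1             
  chi_1          1             exp(I*pi/3)     exp(2*I*pi/3)   -1            exp(-2*I*pi/3)  exp(-I*pi/3)  
  chi_2          1             exp(2*I*pi/3)   exp(-2*I*pi/3)  1             exp(2*I*pi/3)   exp(-2*I*pi/3)
  chi_3          1             -1              1               -1            1               -1            
  chi_4          1             exp(-2*I*pi/3)  exp(2*I*pi/3)   1             exp(-2*I*pi/3)  exp(2*I*pi/3) 
  chi_5          1             exp(-I*pi/3)    exp(-2*I*pi/3)  -1            exp(2*I*pi/3)   exp(I*pi/3)   

Spot check: chi_1(2) = zeta_6^(1*2) = zeta_6^2 = exp(2*I*pi/3).

Reasoning: Z/6Z is abelian, so all 6 irreducible complex representations are 1-dimensional. They are given by chi_k(m) = zeta_6^(k*m) for k = 0,...,5. Row orthogonality: sum_m chi_k(m) conj(chi_l(m)) = 6 * [k = l].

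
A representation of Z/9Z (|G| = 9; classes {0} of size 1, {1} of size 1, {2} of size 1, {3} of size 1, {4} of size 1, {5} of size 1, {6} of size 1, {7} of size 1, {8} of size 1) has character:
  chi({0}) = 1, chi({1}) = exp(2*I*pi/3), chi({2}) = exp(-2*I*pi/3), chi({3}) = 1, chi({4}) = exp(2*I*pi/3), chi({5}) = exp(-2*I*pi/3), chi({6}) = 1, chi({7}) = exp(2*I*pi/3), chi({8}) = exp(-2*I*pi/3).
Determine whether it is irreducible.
Irreducible: <chi, chi> = 1.

Solution. <chi, chi> = (1/|G|) sum_C |C| * |chi(C)|^2 = (1/9)[1*|1|^2 + 1*|exp(2*I*pi/3)|^2 + 1*|exp(-2*I*pi/3)|^2 + 1*|1|^2 + 1*|exp(2*I*pi/3)|^2 + 1*|exp(-2*I*pi/3)|^2 + 1*|1|^2 + 1*|exp(2*I*pi/3)|^2 + 1*|exp(-2*I*pi/3)|^2]
  = (1/9)[(1) + (1) + (1) + (1) + (1) + (1) + (1) + (1) + (1)] = 9/9 = 1.
(Exp terms are combined using exp(i*s)*conj(exp(i*t)) = exp(i*(s-t)), and sums of them are collapsed using the identity that for every m > 1 the m distinct m-th roots of unity sum to 0, e.g. 1 + exp(2*I*pi/3) + exp(-2*I*pi/3) = 0.)
A character is irreducible iff <chi, chi> = 1, so this representation is irreducible.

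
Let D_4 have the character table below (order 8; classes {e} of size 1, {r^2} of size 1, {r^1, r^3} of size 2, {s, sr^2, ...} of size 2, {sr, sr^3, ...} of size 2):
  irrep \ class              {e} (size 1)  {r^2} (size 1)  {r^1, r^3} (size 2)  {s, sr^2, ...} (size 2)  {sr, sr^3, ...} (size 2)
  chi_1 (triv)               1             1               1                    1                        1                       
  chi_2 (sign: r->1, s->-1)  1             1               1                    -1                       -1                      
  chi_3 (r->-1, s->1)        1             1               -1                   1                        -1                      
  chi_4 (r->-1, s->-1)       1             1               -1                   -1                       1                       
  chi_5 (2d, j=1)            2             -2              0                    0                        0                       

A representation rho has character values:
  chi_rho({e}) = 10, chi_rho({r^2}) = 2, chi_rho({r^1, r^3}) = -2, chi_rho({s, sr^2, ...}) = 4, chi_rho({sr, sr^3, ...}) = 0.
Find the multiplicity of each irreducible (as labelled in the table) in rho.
Multiplicities: chi_1: 2, chi_2: 0, chi_3: 3, chi_4: 1, chi_5: 2.

Proof sketch: Use <chi_rho, chi> = (1/|G|) sum_C |C| * chi_rho(C) * conj(chi(C)) with |G| = 8 for each irreducible chi in the table:
  <chi_rho, chi_1> = (1/8)[1*(10)*conj(1) + 1*(2)*conj(1) + 2*(-2)*conj(1) + 2*(4)*conj(1) + 2*(0)*conj(1)]
      = (1/8)[(10) + (2) + (-4) + (8) + (0)] = 16/8 = 2
  <chi_rho, chi_2> = (1/8)[1*(10)*conj(1) + 1*(2)*conj(1) + 2*(-2)*conj(1) + 2*(4)*conj(-1) + 2*(0)*conj(-1)]
      = (1/8)[(10) + (2) + (-4) + (-8) + (0)] = 0/8 = 0
  <chi_rho, chi_3> = (1/8)[1*(10)*conj(1) + 1*(2)*conj(1) + 2*(-2)*conj(-1) + 2*(4)*conj(1) + 2*(0)*conj(-1)]
      = (1/8)[(10) + (2) + (4) + (8) + (0)] = 24/8 = 3
  <chi_rho, chi_4> = (1/8)[1*(10)*conj(1) + 1*(2)*conj(1) + 2*(-2)*conj(-1) + 2*(4)*conj(-1) + 2*(0)*conj(1)]
      = (1/8)[(10) + (2) + (4) + (-8) + (0)] = 8/8 = 1
  <chi_rho, chi_5> = (1/8)[1*(10)*conj(2) + 1*(2)*conj(-2) + 2*(-2)*conj(0) + 2*(4)*conj(0) + 2*(0)*conj(0)]
      = (1/8)[(20) + (-4) + (0) + (0) + (0)] = 16/8 = 2
Dimension check: dim(rho) = sum (mult * dim) = 2*1 + 0*1 + 3*1 + 1*1 + 2*2 = 10 = chi_rho(e) = 10.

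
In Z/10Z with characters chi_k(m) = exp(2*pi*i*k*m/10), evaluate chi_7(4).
chi_7(4) = zeta_10^28 = exp(-2*I*pi/5)

Derivation: chi_7(4) = zeta_10^(7*4) = zeta_10^28. Since zeta_10^10 = 1, this equals zeta_10^8 = exp(2*pi*i*8/10) = exp(-2*I*pi/5).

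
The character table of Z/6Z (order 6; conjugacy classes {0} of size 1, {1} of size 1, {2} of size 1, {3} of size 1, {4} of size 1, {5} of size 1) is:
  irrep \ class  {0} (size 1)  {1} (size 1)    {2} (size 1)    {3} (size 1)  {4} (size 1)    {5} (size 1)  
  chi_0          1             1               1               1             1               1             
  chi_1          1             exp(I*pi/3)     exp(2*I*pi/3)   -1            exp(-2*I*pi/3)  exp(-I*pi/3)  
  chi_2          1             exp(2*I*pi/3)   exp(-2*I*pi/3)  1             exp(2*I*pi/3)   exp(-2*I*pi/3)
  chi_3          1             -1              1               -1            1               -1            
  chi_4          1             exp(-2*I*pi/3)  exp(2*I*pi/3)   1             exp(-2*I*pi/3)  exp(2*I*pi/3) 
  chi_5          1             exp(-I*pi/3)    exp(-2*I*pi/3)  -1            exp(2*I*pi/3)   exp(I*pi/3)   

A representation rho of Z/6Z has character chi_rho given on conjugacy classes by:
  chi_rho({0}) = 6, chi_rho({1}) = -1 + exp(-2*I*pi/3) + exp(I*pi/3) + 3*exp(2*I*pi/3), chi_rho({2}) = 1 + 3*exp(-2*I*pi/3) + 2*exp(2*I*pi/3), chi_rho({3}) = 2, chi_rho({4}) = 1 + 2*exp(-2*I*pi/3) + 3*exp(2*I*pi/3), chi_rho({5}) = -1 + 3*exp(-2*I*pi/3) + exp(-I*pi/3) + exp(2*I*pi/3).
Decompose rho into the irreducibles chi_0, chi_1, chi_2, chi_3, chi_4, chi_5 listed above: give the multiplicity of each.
Multiplicities: chi_0: 0, chi_1: 1, chi_2: 3, chi_3: 1, chi_4: 1, chi_5: 0.

Solution. Use <chi_rho, chi> = (1/|G|) sum_C |C| * chi_rho(C) * conj(chi(C)) with |G| = 6 for each irreducible chi in the table:
  <chi_rho, chi_0> = (1/6)[1*(6)*conj(1) + 1*(-1 + exp(-2*I*pi/3) + exp(I*pi/3) + 3*exp(2*I*pi/3))*conj(1) + 1*(1 + 3*exp(-2*I*pi/3) + 2*exp(2*I*pi/3))*conj(1) + 1*(2)*conj(1) + 1*(1 + 2*exp(-2*I*pi/3) + 3*exp(2*I*pi/3))*conj(1) + 1*(-1 + 3*exp(-2*I*pi/3) + exp(-I*pi/3) + exp(2*I*pi/3))*conj(1)]
      = (1/6)[(6) + (-1 + exp(-2*I*pi/3) + exp(I*pi/3) + 3*exp(2*I*pi/3)) + (1 + 3*exp(-2*I*pi/3) + 2*exp(2*I*pi/3)) + (2) + (1 + 2*exp(-2*I*pi/3) + 3*exp(2*I*pi/3)) + (-1 + 3*exp(-2*I*pi/3) + exp(-I*pi/3) + exp(2*I*pi/3))] = 0/6 = 0
  <chi_rho, chi_1> = (1/6)[1*(6)*conj(1) + 1*(-1 + exp(-2*I*pi/3) + exp(I*pi/3) + 3*exp(2*I*pi/3))*conj(exp(I*pi/3)) + 1*(1 + 3*exp(-2*I*pi/3) + 2*exp(2*I*pi/3))*conj(exp(2*I*pi/3)) + 1*(2)*conj(-1) + 1*(1 + 2*exp(-2*I*pi/3) + 3*exp(2*I*pi/3))*conj(exp(-2*I*pi/3)) + 1*(-1 + 3*exp(-2*I*pi/3) + exp(-I*pi/3) + exp(2*I*pi/3))*conj(exp(-I*pi/3))]
      = (1/6)[(6) + (-exp(-I*pi/3) + 3*exp(I*pi/3)) + (2 + exp(-2*I*pi/3) + 3*exp(2*I*pi/3)) + (-2) + (2 + 3*exp(-2*I*pi/3) + exp(2*I*pi/3)) + (3*exp(-I*pi/3) - exp(I*pi/3))] = 6/6 = 1
  <chi_rho, chi_2> = (1/6)[1*(6)*conj(1) + 1*(-1 + exp(-2*I*pi/3) + exp(I*pi/3) + 3*exp(2*I*pi/3))*conj(exp(2*I*pi/3)) + 1*(1 + 3*exp(-2*I*pi/3) + 2*exp(2*I*pi/3))*conj(exp(-2*I*pi/3)) + 1*(2)*conj(1) + 1*(1 + 2*exp(-2*I*pi/3) + 3*exp(2*I*pi/3))*conj(exp(2*I*pi/3)) + 1*(-1 + 3*exp(-2*I*pi/3) + exp(-I*pi/3) + exp(2*I*pi/3))*conj(exp(-2*I*pi/3))]
      = (1/6)[(6) + (3 + exp(-I*pi/3) + exp(2*I*pi/3) - exp(-2*I*pi/3)) + (3 + 2*exp(-2*I*pi/3) + exp(2*I*pi/3)) + (2) + (3 + exp(-2*I*pi/3) + 2*exp(2*I*pi/3)) + (3 + exp(-2*I*pi/3) - exp(2*I*pi/3) + exp(I*pi/3))] = 18/6 = 3
  <chi_rho, chi_3> = (1/6)[1*(6)*conj(1) + 1*(-1 + exp(-2*I*pi/3) + exp(I*pi/3) + 3*exp(2*I*pi/3))*conj(-1) + 1*(1 + 3*exp(-2*I*pi/3) + 2*exp(2*I*pi/3))*conj(1) + 1*(2)*conj(-1) + 1*(1 + 2*exp(-2*I*pi/3) + 3*exp(2*I*pi/3))*conj(1) + 1*(-1 + 3*exp(-2*I*pi/3) + exp(-I*pi/3) + exp(2*I*pi/3))*conj(-1)]
      = (1/6)[(6) + (1 - 3*exp(2*I*pi/3) - exp(I*pi/3) - exp(-2*I*pi/3)) + (1 + 3*exp(-2*I*pi/3) + 2*exp(2*I*pi/3)) + (-2) + (1 + 2*exp(-2*I*pi/3) + 3*exp(2*I*pi/3)) + (1 - exp(2*I*pi/3) - exp(-I*pi/3) - 3*exp(-2*I*pi/3))] = 6/6 = 1
  <chi_rho, chi_4> = (1/6)[1*(6)*conj(1) + 1*(-1 + exp(-2*I*pi/3) + exp(I*pi/3) + 3*exp(2*I*pi/3))*conj(exp(-2*I*pi/3)) + 1*(1 + 3*exp(-2*I*pi/3) + 2*exp(2*I*pi/3))*conj(exp(2*I*pi/3)) + 1*(2)*conj(1) + 1*(1 + 2*exp(-2*I*pi/3) + 3*exp(2*I*pi/3))*conj(exp(-2*I*pi/3)) + 1*(-1 + 3*exp(-2*I*pi/3) + exp(-I*pi/3) + exp(2*I*pi/3))*conj(exp(2*I*pi/3))]
      = (1/6)[(6) + (3*exp(-2*I*pi/3) - exp(2*I*pi/3)) + (2 + exp(-2*I*pi/3) + 3*exp(2*I*pi/3)) + (2) + (2 + 3*exp(-2*I*pi/3) + exp(2*I*pi/3)) + (-exp(-2*I*pi/3) + 3*exp(2*I*pi/3))] = 6/6 = 1
  <chi_rho, chi_5> = (1/6)[1*(6)*conj(1) + 1*(-1 + exp(-2*I*pi/3) + exp(I*pi/3) + 3*exp(2*I*pi/3))*conj(exp(-I*pi/3)) + 1*(1 + 3*exp(-2*I*pi/3) + 2*exp(2*I*pi/3))*conj(exp(-2*I*pi/3)) + 1*(2)*conj(-1) + 1*(1 + 2*exp(-2*I*pi/3) + 3*exp(2*I*pi/3))*conj(exp(2*I*pi/3)) + 1*(-1 + 3*exp(-2*I*pi/3) + exp(-I*pi/3) + exp(2*I*pi/3))*conj(exp(I*pi/3))]
      = (1/6)[(6) + (-3 - exp(I*pi/3) + exp(-I*pi/3) + exp(2*I*pi/3)) + (3 + 2*exp(-2*I*pi/3) + exp(2*I*pi/3)) + (-2) + (3 + exp(-2*I*pi/3) + 2*exp(2*I*pi/3)) + (-3 + exp(-2*I*pi/3) - exp(-I*pi/3) + exp(I*pi/3))] = 0/6 = 0
(Exp terms are combined using exp(i*s)*conj(exp(i*t)) = exp(i*(s-t)), and sums of them are collapsed using the identity that for every m > 1 the m distinct m-th roots of unity sum to 0, e.g. 1 + exp(2*I*pi/3) + exp(-2*I*pi/3) = 0.)
Dimension check: dim(rho) = sum (mult * dim) = 0*1 + 1*1 + 3*1 + 1*1 + 1*1 + 0*1 = 6 = chi_rho(e) = 6.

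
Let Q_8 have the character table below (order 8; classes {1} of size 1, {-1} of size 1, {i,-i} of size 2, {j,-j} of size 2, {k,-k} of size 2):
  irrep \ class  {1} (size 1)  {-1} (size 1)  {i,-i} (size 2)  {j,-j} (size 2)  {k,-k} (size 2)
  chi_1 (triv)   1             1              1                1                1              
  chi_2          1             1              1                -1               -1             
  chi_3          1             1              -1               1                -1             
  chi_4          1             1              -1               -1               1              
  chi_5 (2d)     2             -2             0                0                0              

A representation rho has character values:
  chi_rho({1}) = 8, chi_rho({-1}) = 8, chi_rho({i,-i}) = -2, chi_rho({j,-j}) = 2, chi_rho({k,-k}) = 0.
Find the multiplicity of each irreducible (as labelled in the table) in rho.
Multiplicities: chi_1: 2, chi_2: 1, chi_3: 3, chi_4: 2, chi_5: 0.

Working: Use <chi_rho, chi> = (1/|G|) sum_C |C| * chi_rho(C) * conj(chi(C)) with |G| = 8 for each irreducible chi in the table:
  <chi_rho, chi_1> = (1/8)[1*(8)*conj(1) + 1*(8)*conj(1) + 2*(-2)*conj(1) + 2*(2)*conj(1) + 2*(0)*conj(1)]
      = (1/8)[(8) + (8) + (-4) + (4) + (0)] = 16/8 = 2
  <chi_rho, chi_2> = (1/8)[1*(8)*conj(1) + 1*(8)*conj(1) + 2*(-2)*conj(1) + 2*(2)*conj(-1) + 2*(0)*conj(-1)]
      = (1/8)[(8) + (8) + (-4) + (-4) + (0)] = 8/8 = 1
  <chi_rho, chi_3> = (1/8)[1*(8)*conj(1) + 1*(8)*conj(1) + 2*(-2)*conj(-1) + 2*(2)*conj(1) + 2*(0)*conj(-1)]
      = (1/8)[(8) + (8) + (4) + (4) + (0)] = 24/8 = 3
  <chi_rho, chi_4> = (1/8)[1*(8)*conj(1) + 1*(8)*conj(1) + 2*(-2)*conj(-1) + 2*(2)*conj(-1) + 2*(0)*conj(1)]
      = (1/8)[(8) + (8) + (4) + (-4) + (0)] = 16/8 = 2
  <chi_rho, chi_5> = (1/8)[1*(8)*conj(2) + 1*(8)*conj(-2) + 2*(-2)*conj(0) + 2*(2)*conj(0) + 2*(0)*conj(0)]
      = (1/8)[(16) + (-16) + (0) + (0) + (0)] = 0/8 = 0
Dimension check: dim(rho) = sum (mult * dim) = 2*1 + 1*1 + 3*1 + 2*1 + 0*2 = 8 = chi_rho(e) = 8.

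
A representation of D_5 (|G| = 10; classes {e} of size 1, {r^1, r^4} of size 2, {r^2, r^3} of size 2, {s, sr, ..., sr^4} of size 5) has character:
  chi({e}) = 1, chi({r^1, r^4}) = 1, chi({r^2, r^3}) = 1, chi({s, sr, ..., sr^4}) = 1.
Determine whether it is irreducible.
Irreducible: <chi, chi> = 1.

Working: <chi, chi> = (1/|G|) sum_C |C| * |chi(C)|^2 = (1/10)[1*|1|^2 + 2*|1|^2 + 2*|1|^2 + 5*|1|^2]
  = (1/10)[(1) + (2) + (2) + (5)] = 10/10 = 1.
A character is irreducible iff <chi, chi> = 1, so this representation is irreducible.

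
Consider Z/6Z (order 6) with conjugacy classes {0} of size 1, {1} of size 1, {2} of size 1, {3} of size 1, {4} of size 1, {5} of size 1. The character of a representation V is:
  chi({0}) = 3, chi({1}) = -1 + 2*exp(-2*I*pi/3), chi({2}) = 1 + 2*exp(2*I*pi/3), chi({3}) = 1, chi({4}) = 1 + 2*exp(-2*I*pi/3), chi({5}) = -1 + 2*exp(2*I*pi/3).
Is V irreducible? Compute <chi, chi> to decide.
Not irreducible (reducible): <chi, chi> = 5 > 1.

Argument: <chi, chi> = (1/|G|) sum_C |C| * |chi(C)|^2 = (1/6)[1*|3|^2 + 1*|-1 + 2*exp(-2*I*pi/3)|^2 + 1*|1 + 2*exp(2*I*pi/3)|^2 + 1*|1|^2 + 1*|1 + 2*exp(-2*I*pi/3)|^2 + 1*|-1 + 2*exp(2*I*pi/3)|^2]
  = (1/6)[(9) + (7) + (3) + (1) + (3) + (7)] = 30/6 = 5.
(Exp terms are combined using exp(i*s)*conj(exp(i*t)) = exp(i*(s-t)), and sums of them are collapsed using the identity that for every m > 1 the m distinct m-th roots of unity sum to 0, e.g. 1 + exp(2*I*pi/3) + exp(-2*I*pi/3) = 0.)
A character is irreducible iff <chi, chi> = 1, so this representation is reducible.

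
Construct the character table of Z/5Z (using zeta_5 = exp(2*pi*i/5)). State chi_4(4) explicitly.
Character table of Z/5Z (irreps indexed chi_0,...,chi_4 with chi_k(m) = zeta_5^(k*m), zeta_5 = exp(2*pi*i/5)):
  irrep \ class  {0} (size 1)  {1} (size 1)    {2} (size 1)    {3} (size 1)    {4} (size 1)  
  chi_0          1             1               1               1               1             
  chi_1          1             exp(2*I*pi/5)   exp(4*I*pi/5)   exp(-4*I*pi/5)  exp(-2*I*pi/5)
  chi_2          1             exp(4*I*pi/5)   exp(-2*I*pi/5)  exp(2*I*pi/5)   exp(-4*I*pi/5)
  chi_3          1             exp(-4*I*pi/5)  exp(2*I*pi/5)   exp(-2*I*pi/5)  exp(4*I*pi/5) 
  chi_4          1             exp(-2*I*pi/5)  exp(-4*I*pi/5)  exp(4*I*pi/5)   exp(2*I*pi/5) 

Spot check: chi_4(4) = zeta_5^(4*4) = zeta_5^16 = exp(2*I*pi/5).

Working: Z/5Z is abelian, so all 5 irreducible complex representations are 1-dimensional. They are given by chi_k(m) = zeta_5^(k*m) for k = 0,...,4. Row orthogonality: sum_m chi_k(m) conj(chi_l(m)) = 5 * [k = l].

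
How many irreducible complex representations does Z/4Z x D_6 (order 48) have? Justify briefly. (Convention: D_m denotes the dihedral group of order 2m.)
24

Details: The number of irreducible complex representations of a finite group equals its number of conjugacy classes. For a direct product, #classes(G x H) = #classes(G) * #classes(H). Z/4Z has 4 classes (abelian), D_6 has 6 classes, so 4 * 6 = 24, so Z/4Z x D_6 (order 48) has exactly 24 irreducible complex representations.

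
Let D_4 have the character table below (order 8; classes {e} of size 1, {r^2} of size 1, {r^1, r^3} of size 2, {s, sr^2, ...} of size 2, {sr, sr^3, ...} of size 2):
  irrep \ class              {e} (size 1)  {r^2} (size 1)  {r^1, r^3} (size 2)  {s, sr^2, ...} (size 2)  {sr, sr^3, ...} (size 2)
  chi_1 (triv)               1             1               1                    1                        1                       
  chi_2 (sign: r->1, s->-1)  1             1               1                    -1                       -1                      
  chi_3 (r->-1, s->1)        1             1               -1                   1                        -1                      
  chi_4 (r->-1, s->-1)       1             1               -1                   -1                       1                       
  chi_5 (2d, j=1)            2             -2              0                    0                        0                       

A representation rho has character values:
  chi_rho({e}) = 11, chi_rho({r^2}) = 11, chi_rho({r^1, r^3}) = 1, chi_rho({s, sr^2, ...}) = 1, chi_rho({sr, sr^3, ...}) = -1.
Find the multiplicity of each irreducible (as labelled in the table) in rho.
Multiplicities: chi_1: 3, chi_2: 3, chi_3: 3, chi_4: 2, chi_5: 0.

Explanation: Use <chi_rho, chi> = (1/|G|) sum_C |C| * chi_rho(C) * conj(chi(C)) with |G| = 8 for each irreducible chi in the table:
  <chi_rho, chi_1> = (1/8)[1*(11)*conj(1) + 1*(11)*conj(1) + 2*(1)*conj(1) + 2*(1)*conj(1) + 2*(-1)*conj(1)]
      = (1/8)[(11) + (11) + (2) + (2) + (-2)] = 24/8 = 3
  <chi_rho, chi_2> = (1/8)[1*(11)*conj(1) + 1*(11)*conj(1) + 2*(1)*conj(1) + 2*(1)*conj(-1) + 2*(-1)*conj(-1)]
      = (1/8)[(11) + (11) + (2) + (-2) + (2)] = 24/8 = 3
  <chi_rho, chi_3> = (1/8)[1*(11)*conj(1) + 1*(11)*conj(1) + 2*(1)*conj(-1) + 2*(1)*conj(1) + 2*(-1)*conj(-1)]
      = (1/8)[(11) + (11) + (-2) + (2) + (2)] = 24/8 = 3
  <chi_rho, chi_4> = (1/8)[1*(11)*conj(1) + 1*(11)*conj(1) + 2*(1)*conj(-1) + 2*(1)*conj(-1) + 2*(-1)*conj(1)]
      = (1/8)[(11) + (11) + (-2) + (-2) + (-2)] = 16/8 = 2
  <chi_rho, chi_5> = (1/8)[1*(11)*conj(2) + 1*(11)*conj(-2) + 2*(1)*conj(0) + 2*(1)*conj(0) + 2*(-1)*conj(0)]
      = (1/8)[(22) + (-22) + (0) + (0) + (0)] = 0/8 = 0
Dimension check: dim(rho) = sum (mult * dim) = 3*1 + 3*1 + 3*1 + 2*1 + 0*2 = 11 = chi_rho(e) = 11.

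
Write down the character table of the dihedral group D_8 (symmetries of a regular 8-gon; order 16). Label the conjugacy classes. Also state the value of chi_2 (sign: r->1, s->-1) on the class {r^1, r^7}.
Conjugacy classes: {e} of size 1, {r^4} of size 1, {r^1, r^7} of size 2, {r^2, r^6} of size 2, {r^3, r^5} of size 2, {s, sr^2, ...} of size 4, {sr, sr^3, ...} of size 4.
Character table:
  irrep \ class              {e} (size 1)  {r^4} (size 1)  {r^1, r^7} (size 2)  {r^2, r^6} (size 2)  {r^3, r^5} (size 2)  {s, sr^2, ...} (size 4)  {sr, sr^3, ...} (size 4)
  chi_1 (triv)               1             1               1                    1                    1                    1                        1                       
  chi_2 (sign: r->1, s->-1)  1             1               1                    1                    1                    -1                       -1                      
  chi_3 (r->-1, s->1)        1             1               -1                   1                    -1                   1                        -1                      
  chi_4 (r->-1, s->-1)       1             1               -1                   1                    -1                   -1                       1                       
  chi_5 (2d, j=1)            2             -2              sqrt(2)              0                    -sqrt(2)             0                        0                       
  chi_6 (2d, j=2)            2             2               0                    -2                   0                    0                        0                       
  chi_7 (2d, j=3)            2             -2              -sqrt(2)             0                    sqrt(2)              0                        0                       

Spot check: chi_2 (sign: r->1, s->-1) on {r^1, r^7} = 1.

Solution. D_8 has order 2*8 = 16 with 7 conjugacy classes, hence 7 irreducibles. Sum of squared dims 1 + 1 + 1 + 1 + 4 + 4 + 4 = 16 = |G|. Linear characters come from the abelianisation; the 2-dimensional irreps have character r^k -> 2*cos(2*pi*j*k/8), reflections -> 0.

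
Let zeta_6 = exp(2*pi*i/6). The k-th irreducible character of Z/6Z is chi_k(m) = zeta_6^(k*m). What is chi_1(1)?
chi_1(1) = zeta_6^1 = exp(I*pi/3)

Justification: chi_1(1) = zeta_6^(1*1) = zeta_6^1. Since zeta_6^6 = 1, this equals zeta_6^1 = exp(2*pi*i*1/6) = exp(I*pi/3).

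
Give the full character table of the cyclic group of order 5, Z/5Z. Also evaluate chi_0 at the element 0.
Character table of Z/5Z (irreps indexed chi_0,...,chi_4 with chi_k(m) = zeta_5^(k*m), zeta_5 = exp(2*pi*i/5)):
  irrep \ class  {0} (size 1)  {1} (size 1)    {2} (size 1)    {3} (size 1)    {4} (size 1)  
  chi_0          1             1               1               1               1             
  chi_1          1             exp(2*I*pi/5)   exp(4*I*pi/5)   exp(-4*I*pi/5)  exp(-2*I*pi/5)
  chi_2          1             exp(4*I*pi/5)   exp(-2*I*pi/5)  exp(2*I*pi/5)   exp(-4*I*pi/5)
  chi_3          1             exp(-4*I*pi/5)  exp(2*I*pi/5)   exp(-2*I*pi/5)  exp(4*I*pi/5) 
  chi_4          1             exp(-2*I*pi/5)  exp(-4*I*pi/5)  exp(4*I*pi/5)   exp(2*I*pi/5) 

Spot check: chi_0(0) = zeta_5^(0*0) = zeta_5^0 = 1.

Explanation: Z/5Z is abelian, so all 5 irreducible complex representations are 1-dimensional. They are given by chi_k(m) = zeta_5^(k*m) for k = 0,...,4. Row orthogonality: sum_m chi_k(m) conj(chi_l(m)) = 5 * [k = l].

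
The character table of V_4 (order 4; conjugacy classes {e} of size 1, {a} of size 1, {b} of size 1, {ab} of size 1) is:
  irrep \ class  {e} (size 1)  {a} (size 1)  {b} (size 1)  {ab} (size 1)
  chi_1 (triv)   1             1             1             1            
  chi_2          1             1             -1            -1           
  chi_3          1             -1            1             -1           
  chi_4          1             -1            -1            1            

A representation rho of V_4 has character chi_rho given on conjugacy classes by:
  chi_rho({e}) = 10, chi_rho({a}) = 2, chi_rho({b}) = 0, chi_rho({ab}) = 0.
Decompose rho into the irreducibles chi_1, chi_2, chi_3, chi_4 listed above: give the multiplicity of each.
Multiplicities: chi_1: 3, chi_2: 3, chi_3: 2, chi_4: 2.

Proof sketch: Use <chi_rho, chi> = (1/|G|) sum_C |C| * chi_rho(C) * conj(chi(C)) with |G| = 4 for each irreducible chi in the table:
  <chi_rho, chi_1> = (1/4)[1*(10)*conj(1) + 1*(2)*conj(1) + 1*(0)*conj(1) + 1*(0)*conj(1)]
      = (1/4)[(10) + (2) + (0) + (0)] = 12/4 = 3
  <chi_rho, chi_2> = (1/4)[1*(10)*conj(1) + 1*(2)*conj(1) + 1*(0)*conj(-1) + 1*(0)*conj(-1)]
      = (1/4)[(10) + (2) + (0) + (0)] = 12/4 = 3
  <chi_rho, chi_3> = (1/4)[1*(10)*conj(1) + 1*(2)*conj(-1) + 1*(0)*conj(1) + 1*(0)*conj(-1)]
      = (1/4)[(10) + (-2) + (0) + (0)] = 8/4 = 2
  <chi_rho, chi_4> = (1/4)[1*(10)*conj(1) + 1*(2)*conj(-1) + 1*(0)*conj(-1) + 1*(0)*conj(1)]
      = (1/4)[(10) + (-2) + (0) + (0)] = 8/4 = 2
Dimension check: dim(rho) = sum (mult * dim) = 3*1 + 3*1 + 2*1 + 2*1 = 10 = chi_rho(e) = 10.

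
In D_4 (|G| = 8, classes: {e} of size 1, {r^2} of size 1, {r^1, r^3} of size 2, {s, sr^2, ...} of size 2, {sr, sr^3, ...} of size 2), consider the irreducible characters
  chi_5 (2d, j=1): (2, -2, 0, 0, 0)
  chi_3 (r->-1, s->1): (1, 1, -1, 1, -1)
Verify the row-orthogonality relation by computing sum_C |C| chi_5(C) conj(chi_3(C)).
Sum = 0; so <chi_5, chi_3> = 0 (distinct irreducibles are orthogonal).

Proof sketch: Compute term by term over conjugacy classes (|C| * chi_5(C) * conj(chi_3(C))):
  1*(2)*conj(1) + 1*(-2)*conj(1) + 2*(0)*conj(-1) + 2*(0)*conj(1) + 2*(0)*conj(-1)
  = (2) + (-2) + (0) + (0) + (0)
  = 0.
Dividing by |G| = 8 gives 0/8 = 0, matching the row-orthogonality relation <chi_5, chi_3> = [chi_5 = chi_3].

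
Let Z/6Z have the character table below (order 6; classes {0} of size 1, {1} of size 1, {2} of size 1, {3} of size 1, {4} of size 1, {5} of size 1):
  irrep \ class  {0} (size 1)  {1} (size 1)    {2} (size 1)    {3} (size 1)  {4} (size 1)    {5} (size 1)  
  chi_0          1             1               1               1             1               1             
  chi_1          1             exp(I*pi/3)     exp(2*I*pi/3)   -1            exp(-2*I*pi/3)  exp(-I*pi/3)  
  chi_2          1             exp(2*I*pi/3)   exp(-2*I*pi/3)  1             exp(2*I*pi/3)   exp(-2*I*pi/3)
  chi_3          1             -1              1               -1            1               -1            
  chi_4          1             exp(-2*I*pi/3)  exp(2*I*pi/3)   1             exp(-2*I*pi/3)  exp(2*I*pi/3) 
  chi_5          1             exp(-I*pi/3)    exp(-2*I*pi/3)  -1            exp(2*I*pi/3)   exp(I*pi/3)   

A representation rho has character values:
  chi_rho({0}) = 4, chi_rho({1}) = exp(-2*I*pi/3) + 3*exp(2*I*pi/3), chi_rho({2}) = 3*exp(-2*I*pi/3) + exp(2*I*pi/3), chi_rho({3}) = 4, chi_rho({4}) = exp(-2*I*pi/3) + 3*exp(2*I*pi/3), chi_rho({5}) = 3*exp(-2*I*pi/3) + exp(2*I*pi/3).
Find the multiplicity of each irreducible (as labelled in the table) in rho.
Multiplicities: chi_0: 0, chi_1: 0, chi_2: 3, chi_3: 0, chi_4: 1, chi_5: 0.

Argument: Use <chi_rho, chi> = (1/|G|) sum_C |C| * chi_rho(C) * conj(chi(C)) with |G| = 6 for each irreducible chi in the table:
  <chi_rho, chi_0> = (1/6)[1*(4)*conj(1) + 1*(exp(-2*I*pi/3) + 3*exp(2*I*pi/3))*conj(1) + 1*(3*exp(-2*I*pi/3) + exp(2*I*pi/3))*conj(1) + 1*(4)*conj(1) + 1*(exp(-2*I*pi/3) + 3*exp(2*I*pi/3))*conj(1) + 1*(3*exp(-2*I*pi/3) + exp(2*I*pi/3))*conj(1)]
      = (1/6)[(4) + (exp(-2*I*pi/3) + 3*exp(2*I*pi/3)) + (3*exp(-2*I*pi/3) + exp(2*I*pi/3)) + (4) + (exp(-2*I*pi/3) + 3*exp(2*I*pi/3)) + (3*exp(-2*I*pi/3) + exp(2*I*pi/3))] = 0/6 = 0
  <chi_rho, chi_1> = (1/6)[1*(4)*conj(1) + 1*(exp(-2*I*pi/3) + 3*exp(2*I*pi/3))*conj(exp(I*pi/3)) + 1*(3*exp(-2*I*pi/3) + exp(2*I*pi/3))*conj(exp(2*I*pi/3)) + 1*(4)*conj(-1) + 1*(exp(-2*I*pi/3) + 3*exp(2*I*pi/3))*conj(exp(-2*I*pi/3)) + 1*(3*exp(-2*I*pi/3) + exp(2*I*pi/3))*conj(exp(-I*pi/3))]
      = (1/6)[(4) + (-1 + 3*exp(I*pi/3)) + (1 + 3*exp(2*I*pi/3)) + (-4) + (1 + 3*exp(-2*I*pi/3)) + (-1 + 3*exp(-I*pi/3))] = 0/6 = 0
  <chi_rho, chi_2> = (1/6)[1*(4)*conj(1) + 1*(exp(-2*I*pi/3) + 3*exp(2*I*pi/3))*conj(exp(2*I*pi/3)) + 1*(3*exp(-2*I*pi/3) + exp(2*I*pi/3))*conj(exp(-2*I*pi/3)) + 1*(4)*conj(1) + 1*(exp(-2*I*pi/3) + 3*exp(2*I*pi/3))*conj(exp(2*I*pi/3)) + 1*(3*exp(-2*I*pi/3) + exp(2*I*pi/3))*conj(exp(-2*I*pi/3))]
      = (1/6)[(4) + (3 + exp(2*I*pi/3)) + (3 + exp(-2*I*pi/3)) + (4) + (3 + exp(2*I*pi/3)) + (3 + exp(-2*I*pi/3))] = 18/6 = 3
  <chi_rho, chi_3> = (1/6)[1*(4)*conj(1) + 1*(exp(-2*I*pi/3) + 3*exp(2*I*pi/3))*conj(-1) + 1*(3*exp(-2*I*pi/3) + exp(2*I*pi/3))*conj(1) + 1*(4)*conj(-1) + 1*(exp(-2*I*pi/3) + 3*exp(2*I*pi/3))*conj(1) + 1*(3*exp(-2*I*pi/3) + exp(2*I*pi/3))*conj(-1)]
      = (1/6)[(4) + (-3*exp(2*I*pi/3) - exp(-2*I*pi/3)) + (3*exp(-2*I*pi/3) + exp(2*I*pi/3)) + (-4) + (exp(-2*I*pi/3) + 3*exp(2*I*pi/3)) + (-exp(2*I*pi/3) - 3*exp(-2*I*pi/3))] = 0/6 = 0
  <chi_rho, chi_4> = (1/6)[1*(4)*conj(1) + 1*(exp(-2*I*pi/3) + 3*exp(2*I*pi/3))*conj(exp(-2*I*pi/3)) + 1*(3*exp(-2*I*pi/3) + exp(2*I*pi/3))*conj(exp(2*I*pi/3)) + 1*(4)*conj(1) + 1*(exp(-2*I*pi/3) + 3*exp(2*I*pi/3))*conj(exp(-2*I*pi/3)) + 1*(3*exp(-2*I*pi/3) + exp(2*I*pi/3))*conj(exp(2*I*pi/3))]
      = (1/6)[(4) + (1 + 3*exp(-2*I*pi/3)) + (1 + 3*exp(2*I*pi/3)) + (4) + (1 + 3*exp(-2*I*pi/3)) + (1 + 3*exp(2*I*pi/3))] = 6/6 = 1
  <chi_rho, chi_5> = (1/6)[1*(4)*conj(1) + 1*(exp(-2*I*pi/3) + 3*exp(2*I*pi/3))*conj(exp(-I*pi/3)) + 1*(3*exp(-2*I*pi/3) + exp(2*I*pi/3))*conj(exp(-2*I*pi/3)) + 1*(4)*conj(-1) + 1*(exp(-2*I*pi/3) + 3*exp(2*I*pi/3))*conj(exp(2*I*pi/3)) + 1*(3*exp(-2*I*pi/3) + exp(2*I*pi/3))*conj(exp(I*pi/3))]
      = (1/6)[(4) + (-3 + exp(-I*pi/3)) + (3 + exp(-2*I*pi/3)) + (-4) + (3 + exp(2*I*pi/3)) + (-3 + exp(I*pi/3))] = 0/6 = 0
(Exp terms are combined using exp(i*s)*conj(exp(i*t)) = exp(i*(s-t)), and sums of them are collapsed using the identity that for every m > 1 the m distinct m-th roots of unity sum to 0, e.g. 1 + exp(2*I*pi/3) + exp(-2*I*pi/3) = 0.)
Dimension check: dim(rho) = sum (mult * dim) = 0*1 + 0*1 + 3*1 + 0*1 + 1*1 + 0*1 = 4 = chi_rho(e) = 4.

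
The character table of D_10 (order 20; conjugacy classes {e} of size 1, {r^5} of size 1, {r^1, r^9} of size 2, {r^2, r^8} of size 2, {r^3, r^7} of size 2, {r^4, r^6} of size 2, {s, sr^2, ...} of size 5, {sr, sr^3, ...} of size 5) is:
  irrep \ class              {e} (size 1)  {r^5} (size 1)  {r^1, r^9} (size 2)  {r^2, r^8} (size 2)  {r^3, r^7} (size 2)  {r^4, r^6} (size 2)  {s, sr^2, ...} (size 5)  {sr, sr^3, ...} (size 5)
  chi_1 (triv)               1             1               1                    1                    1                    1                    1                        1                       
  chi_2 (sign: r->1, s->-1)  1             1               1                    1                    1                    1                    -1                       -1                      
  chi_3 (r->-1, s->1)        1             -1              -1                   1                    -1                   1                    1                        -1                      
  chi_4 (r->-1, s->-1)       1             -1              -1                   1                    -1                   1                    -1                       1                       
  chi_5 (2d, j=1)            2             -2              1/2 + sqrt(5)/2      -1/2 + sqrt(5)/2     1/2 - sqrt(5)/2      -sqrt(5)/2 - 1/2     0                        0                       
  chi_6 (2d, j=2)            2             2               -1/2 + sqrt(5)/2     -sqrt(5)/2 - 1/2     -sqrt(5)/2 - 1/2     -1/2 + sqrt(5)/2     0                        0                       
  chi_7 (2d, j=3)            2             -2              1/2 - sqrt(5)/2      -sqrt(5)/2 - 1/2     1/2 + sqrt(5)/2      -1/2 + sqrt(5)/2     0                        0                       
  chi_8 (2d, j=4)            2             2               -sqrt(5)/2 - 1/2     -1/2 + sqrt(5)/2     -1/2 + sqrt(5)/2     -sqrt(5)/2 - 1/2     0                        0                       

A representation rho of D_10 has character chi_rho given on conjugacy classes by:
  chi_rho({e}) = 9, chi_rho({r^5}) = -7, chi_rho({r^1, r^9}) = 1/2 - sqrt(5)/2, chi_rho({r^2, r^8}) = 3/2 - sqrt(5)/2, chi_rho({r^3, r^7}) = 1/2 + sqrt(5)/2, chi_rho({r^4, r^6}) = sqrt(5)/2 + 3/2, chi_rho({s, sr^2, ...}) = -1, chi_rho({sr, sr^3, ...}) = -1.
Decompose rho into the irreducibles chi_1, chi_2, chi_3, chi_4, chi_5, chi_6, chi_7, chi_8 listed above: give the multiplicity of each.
Multiplicities: chi_1: 0, chi_2: 1, chi_3: 1, chi_4: 1, chi_5: 1, chi_6: 0, chi_7: 2, chi_8: 0.

Details: Use <chi_rho, chi> = (1/|G|) sum_C |C| * chi_rho(C) * conj(chi(C)) with |G| = 20 for each irreducible chi in the table:
  <chi_rho, chi_1> = (1/20)[1*(9)*conj(1) + 1*(-7)*conj(1) + 2*(1/2 - sqrt(5)/2)*conj(1) + 2*(3/2 - sqrt(5)/2)*conj(1) + 2*(1/2 + sqrt(5)/2)*conj(1) + 2*(sqrt(5)/2 + 3/2)*conj(1) + 5*(-1)*conj(1) + 5*(-1)*conj(1)]
      = (1/20)[(9) + (-7) + (1 - sqrt(5)) + (3 - sqrt(5)) + (1 + sqrt(5)) + (sqrt(5) + 3) + (-5) + (-5)] = 0/20 = 0
  <chi_rho, chi_2> = (1/20)[1*(9)*conj(1) + 1*(-7)*conj(1) + 2*(1/2 - sqrt(5)/2)*conj(1) + 2*(3/2 - sqrt(5)/2)*conj(1) + 2*(1/2 + sqrt(5)/2)*conj(1) + 2*(sqrt(5)/2 + 3/2)*conj(1) + 5*(-1)*conj(-1) + 5*(-1)*conj(-1)]
      = (1/20)[(9) + (-7) + (1 - sqrt(5)) + (3 - sqrt(5)) + (1 + sqrt(5)) + (sqrt(5) + 3) + (5) + (5)] = 20/20 = 1
  <chi_rho, chi_3> = (1/20)[1*(9)*conj(1) + 1*(-7)*conj(-1) + 2*(1/2 - sqrt(5)/2)*conj(-1) + 2*(3/2 - sqrt(5)/2)*conj(1) + 2*(1/2 + sqrt(5)/2)*conj(-1) + 2*(sqrt(5)/2 + 3/2)*conj(1) + 5*(-1)*conj(1) + 5*(-1)*conj(-1)]
      = (1/20)[(9) + (7) + (-1 + sqrt(5)) + (3 - sqrt(5)) + (-sqrt(5) - 1) + (sqrt(5) + 3) + (-5) + (5)] = 20/20 = 1
  <chi_rho, chi_4> = (1/20)[1*(9)*conj(1) + 1*(-7)*conj(-1) + 2*(1/2 - sqrt(5)/2)*conj(-1) + 2*(3/2 - sqrt(5)/2)*conj(1) + 2*(1/2 + sqrt(5)/2)*conj(-1) + 2*(sqrt(5)/2 + 3/2)*conj(1) + 5*(-1)*conj(-1) + 5*(-1)*conj(1)]
      = (1/20)[(9) + (7) + (-1 + sqrt(5)) + (3 - sqrt(5)) + (-sqrt(5) - 1) + (sqrt(5) + 3) + (5) + (-5)] = 20/20 = 1
  <chi_rho, chi_5> = (1/20)[1*(9)*conj(2) + 1*(-7)*conj(-2) + 2*(1/2 - sqrt(5)/2)*conj(1/2 + sqrt(5)/2) + 2*(3/2 - sqrt(5)/2)*conj(-1/2 + sqrt(5)/2) + 2*(1/2 + sqrt(5)/2)*conj(1/2 - sqrt(5)/2) + 2*(sqrt(5)/2 + 3/2)*conj(-sqrt(5)/2 - 1/2) + 5*(-1)*conj(0) + 5*(-1)*conj(0)]
      = (1/20)[(18) + (14) + (-2) + (-4 + 2*sqrt(5)) + (-2) + (-2*sqrt(5) - 4) + (0) + (0)] = 20/20 = 1
  <chi_rho, chi_6> = (1/20)[1*(9)*conj(2) + 1*(-7)*conj(2) + 2*(1/2 - sqrt(5)/2)*conj(-1/2 + sqrt(5)/2) + 2*(3/2 - sqrt(5)/2)*conj(-sqrt(5)/2 - 1/2) + 2*(1/2 + sqrt(5)/2)*conj(-sqrt(5)/2 - 1/2) + 2*(sqrt(5)/2 + 3/2)*conj(-1/2 + sqrt(5)/2) + 5*(-1)*conj(0) + 5*(-1)*conj(0)]
      = (1/20)[(18) + (-14) + (-3 + sqrt(5)) + (1 - sqrt(5)) + (-3 - sqrt(5)) + (1 + sqrt(5)) + (0) + (0)] = 0/20 = 0
  <chi_rho, chi_7> = (1/20)[1*(9)*conj(2) + 1*(-7)*conj(-2) + 2*(1/2 - sqrt(5)/2)*conj(1/2 - sqrt(5)/2) + 2*(3/2 - sqrt(5)/2)*conj(-sqrt(5)/2 - 1/2) + 2*(1/2 + sqrt(5)/2)*conj(1/2 + sqrt(5)/2) + 2*(sqrt(5)/2 + 3/2)*conj(-1/2 + sqrt(5)/2) + 5*(-1)*conj(0) + 5*(-1)*conj(0)]
      = (1/20)[(18) + (14) + (3 - sqrt(5)) + (1 - sqrt(5)) + (sqrt(5) + 3) + (1 + sqrt(5)) + (0) + (0)] = 40/20 = 2
  <chi_rho, chi_8> = (1/20)[1*(9)*conj(2) + 1*(-7)*conj(2) + 2*(1/2 - sqrt(5)/2)*conj(-sqrt(5)/2 - 1/2) + 2*(3/2 - sqrt(5)/2)*conj(-1/2 + sqrt(5)/2) + 2*(1/2 + sqrt(5)/2)*conj(-1/2 + sqrt(5)/2) + 2*(sqrt(5)/2 + 3/2)*conj(-sqrt(5)/2 - 1/2) + 5*(-1)*conj(0) + 5*(-1)*conj(0)]
      = (1/20)[(18) + (-14) + (2) + (-4 + 2*sqrt(5)) + (2) + (-2*sqrt(5) - 4) + (0) + (0)] = 0/20 = 0
Dimension check: dim(rho) = sum (mult * dim) = 0*1 + 1*1 + 1*1 + 1*1 + 1*2 + 0*2 + 2*2 + 0*2 = 9 = chi_rho(e) = 9.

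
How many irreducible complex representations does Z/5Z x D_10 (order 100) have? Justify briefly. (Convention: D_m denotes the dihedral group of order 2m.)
40

Argument: The number of irreducible complex representations of a finite group equals its number of conjugacy classes. For a direct product, #classes(G x H) = #classes(G) * #classes(H). Z/5Z has 5 classes (abelian), D_10 has 8 classes, so 5 * 8 = 40, so Z/5Z x D_10 (order 100) has exactly 40 irreducible complex representations.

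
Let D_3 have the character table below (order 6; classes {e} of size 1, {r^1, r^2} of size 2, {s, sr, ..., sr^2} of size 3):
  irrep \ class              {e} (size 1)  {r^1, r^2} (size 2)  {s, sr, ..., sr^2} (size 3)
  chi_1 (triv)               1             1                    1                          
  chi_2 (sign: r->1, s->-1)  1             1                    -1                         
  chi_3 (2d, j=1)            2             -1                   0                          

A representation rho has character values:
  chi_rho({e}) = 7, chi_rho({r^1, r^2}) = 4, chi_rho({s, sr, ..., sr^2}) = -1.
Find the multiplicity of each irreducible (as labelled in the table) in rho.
Multiplicities: chi_1: 2, chi_2: 3, chi_3: 1.

Proof sketch: Use <chi_rho, chi> = (1/|G|) sum_C |C| * chi_rho(C) * conj(chi(C)) with |G| = 6 for each irreducible chi in the table:
  <chi_rho, chi_1> = (1/6)[1*(7)*conj(1) + 2*(4)*conj(1) + 3*(-1)*conj(1)]
      = (1/6)[(7) + (8) + (-3)] = 12/6 = 2
  <chi_rho, chi_2> = (1/6)[1*(7)*conj(1) + 2*(4)*conj(1) + 3*(-1)*conj(-1)]
      = (1/6)[(7) + (8) + (3)] = 18/6 = 3
  <chi_rho, chi_3> = (1/6)[1*(7)*conj(2) + 2*(4)*conj(-1) + 3*(-1)*conj(0)]
      = (1/6)[(14) + (-8) + (0)] = 6/6 = 1
Dimension check: dim(rho) = sum (mult * dim) = 2*1 + 3*1 + 1*2 = 7 = chi_rho(e) = 7.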